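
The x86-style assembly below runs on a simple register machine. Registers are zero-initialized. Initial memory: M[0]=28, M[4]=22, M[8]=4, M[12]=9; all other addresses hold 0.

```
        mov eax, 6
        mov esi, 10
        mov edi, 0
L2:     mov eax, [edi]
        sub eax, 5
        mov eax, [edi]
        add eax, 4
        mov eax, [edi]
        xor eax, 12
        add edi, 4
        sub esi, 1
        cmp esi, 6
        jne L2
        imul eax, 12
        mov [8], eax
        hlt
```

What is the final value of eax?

60

eax=6
esi=10
edi=0
eax=M[0]=28
eax=28-5=23
eax=M[0]=28
eax=28+4=32
eax=M[0]=28
eax=28^12=16
edi=0+4=4
esi=10-1=9
cmp esi, 6  (cmp 9,6)
jne L2: taken
eax=M[4]=22
eax=22-5=17
eax=M[4]=22
eax=22+4=26
eax=M[4]=22
eax=22^12=26
edi=4+4=8
esi=9-1=8
cmp esi, 6  (cmp 8,6)
jne L2: taken
eax=M[8]=4
eax=4-5=-1
eax=M[8]=4
eax=4+4=8
eax=M[8]=4
eax=4^12=8
edi=8+4=12
esi=8-1=7
cmp esi, 6  (cmp 7,6)
jne L2: taken
eax=M[12]=9
eax=9-5=4
eax=M[12]=9
eax=9+4=13
eax=M[12]=9
eax=9^12=5
edi=12+4=16
esi=7-1=6
cmp esi, 6  (cmp 6,6)
jne L2: not taken
eax=5*12=60
mov [8], eax → M[8]=60
halt.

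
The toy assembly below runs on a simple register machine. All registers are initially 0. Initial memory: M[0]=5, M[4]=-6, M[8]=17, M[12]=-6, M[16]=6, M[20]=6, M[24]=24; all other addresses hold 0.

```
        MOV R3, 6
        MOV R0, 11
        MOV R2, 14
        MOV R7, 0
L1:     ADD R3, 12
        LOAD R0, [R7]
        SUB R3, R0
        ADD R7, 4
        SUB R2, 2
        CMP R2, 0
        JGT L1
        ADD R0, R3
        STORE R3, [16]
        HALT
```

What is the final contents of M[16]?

after MOV R3, 6: R3=6
after MOV R0, 11: R0=11
after MOV R2, 14: R2=14
after MOV R7, 0: R7=0
after ADD R3, 12: R3=6+12=18
after LOAD R0, [R7]: R0=M[0]=5
after SUB R3, R0: R3=18-5=13
after ADD R7, 4: R7=0+4=4
after SUB R2, 2: R2=14-2=12
CMP R2, 0  (cmp 12,0)
JGT L1: taken
after ADD R3, 12: R3=13+12=25
after LOAD R0, [R7]: R0=M[4]=-6
after SUB R3, R0: R3=25-(-6)=31
after ADD R7, 4: R7=4+4=8
after SUB R2, 2: R2=12-2=10
CMP R2, 0  (cmp 10,0)
JGT L1: taken
after ADD R3, 12: R3=31+12=43
after LOAD R0, [R7]: R0=M[8]=17
after SUB R3, R0: R3=43-17=26
after ADD R7, 4: R7=8+4=12
after SUB R2, 2: R2=10-2=8
CMP R2, 0  (cmp 8,0)
JGT L1: taken
after ADD R3, 12: R3=26+12=38
after LOAD R0, [R7]: R0=M[12]=-6
after SUB R3, R0: R3=38-(-6)=44
after ADD R7, 4: R7=12+4=16
after SUB R2, 2: R2=8-2=6
CMP R2, 0  (cmp 6,0)
JGT L1: taken
after ADD R3, 12: R3=44+12=56
after LOAD R0, [R7]: R0=M[16]=6
after SUB R3, R0: R3=56-6=50
after ADD R7, 4: R7=16+4=20
after SUB R2, 2: R2=6-2=4
CMP R2, 0  (cmp 4,0)
JGT L1: taken
after ADD R3, 12: R3=50+12=62
after LOAD R0, [R7]: R0=M[20]=6
after SUB R3, R0: R3=62-6=56
after ADD R7, 4: R7=20+4=24
after SUB R2, 2: R2=4-2=2
CMP R2, 0  (cmp 2,0)
JGT L1: taken
after ADD R3, 12: R3=56+12=68
after LOAD R0, [R7]: R0=M[24]=24
after SUB R3, R0: R3=68-24=44
after ADD R7, 4: R7=24+4=28
after SUB R2, 2: R2=2-2=0
CMP R2, 0  (cmp 0,0)
JGT L1: not taken
after ADD R0, R3: R0=24+44=68
STORE R3, [16] → M[16]=44
halt.

44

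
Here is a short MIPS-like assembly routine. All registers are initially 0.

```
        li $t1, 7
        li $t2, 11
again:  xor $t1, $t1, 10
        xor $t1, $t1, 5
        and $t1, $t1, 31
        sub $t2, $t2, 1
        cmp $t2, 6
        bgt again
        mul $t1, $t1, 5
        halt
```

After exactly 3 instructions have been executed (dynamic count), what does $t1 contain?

13

after li $t1, 7: $t1=7
after li $t2, 11: $t2=11
after xor $t1, $t1, 10: $t1=7^10=13
After step 3: $t1 = 13.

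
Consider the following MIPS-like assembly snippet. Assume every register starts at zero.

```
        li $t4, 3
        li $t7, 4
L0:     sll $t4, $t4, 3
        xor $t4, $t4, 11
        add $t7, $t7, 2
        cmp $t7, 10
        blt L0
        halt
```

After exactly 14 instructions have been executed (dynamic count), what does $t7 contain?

8

li $t4, 3 → $t4=3
li $t7, 4 → $t7=4
sll $t4, $t4, 3 → $t4=3<<3=24
xor $t4, $t4, 11 → $t4=24^11=19
add $t7, $t7, 2 → $t7=4+2=6
cmp $t7, 10  (cmp 6,10)
blt L0: taken
sll $t4, $t4, 3 → $t4=19<<3=152
xor $t4, $t4, 11 → $t4=152^11=147
add $t7, $t7, 2 → $t7=6+2=8
cmp $t7, 10  (cmp 8,10)
blt L0: taken
sll $t4, $t4, 3 → $t4=147<<3=1176
xor $t4, $t4, 11 → $t4=1176^11=1171
After step 14: $t7 = 8.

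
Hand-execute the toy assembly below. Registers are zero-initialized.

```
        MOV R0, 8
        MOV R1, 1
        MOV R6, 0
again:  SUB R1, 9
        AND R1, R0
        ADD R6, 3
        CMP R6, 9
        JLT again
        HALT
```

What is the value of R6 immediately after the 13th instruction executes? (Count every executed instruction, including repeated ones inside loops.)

6

R0=8
R1=1
R6=0
R1=1-9=-8
R1=(-8)&8=8
R6=0+3=3
CMP R6, 9  (cmp 3,9)
JLT again: taken
R1=8-9=-1
R1=(-1)&8=8
R6=3+3=6
CMP R6, 9  (cmp 6,9)
JLT again: taken
After step 13: R6 = 6.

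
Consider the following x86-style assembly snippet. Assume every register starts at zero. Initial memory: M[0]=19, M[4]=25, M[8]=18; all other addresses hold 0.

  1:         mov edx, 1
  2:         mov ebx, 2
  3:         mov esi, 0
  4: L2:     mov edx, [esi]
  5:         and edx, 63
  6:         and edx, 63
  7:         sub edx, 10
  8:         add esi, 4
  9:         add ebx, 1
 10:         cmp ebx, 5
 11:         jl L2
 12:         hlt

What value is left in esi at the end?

12

mov edx, 1 → edx=1
mov ebx, 2 → ebx=2
mov esi, 0 → esi=0
mov edx, [esi] → edx=M[0]=19
and edx, 63 → edx=19&63=19
and edx, 63 → edx=19&63=19
sub edx, 10 → edx=19-10=9
add esi, 4 → esi=0+4=4
add ebx, 1 → ebx=2+1=3
cmp ebx, 5  (cmp 3,5)
jl L2: taken
mov edx, [esi] → edx=M[4]=25
and edx, 63 → edx=25&63=25
and edx, 63 → edx=25&63=25
sub edx, 10 → edx=25-10=15
add esi, 4 → esi=4+4=8
add ebx, 1 → ebx=3+1=4
cmp ebx, 5  (cmp 4,5)
jl L2: taken
mov edx, [esi] → edx=M[8]=18
and edx, 63 → edx=18&63=18
and edx, 63 → edx=18&63=18
sub edx, 10 → edx=18-10=8
add esi, 4 → esi=8+4=12
add ebx, 1 → ebx=4+1=5
cmp ebx, 5  (cmp 5,5)
jl L2: not taken
halt.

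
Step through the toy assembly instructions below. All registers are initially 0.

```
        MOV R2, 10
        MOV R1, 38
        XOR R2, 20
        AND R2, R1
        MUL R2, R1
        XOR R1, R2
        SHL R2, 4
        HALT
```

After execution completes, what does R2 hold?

MOV R2, 10 → R2=10
MOV R1, 38 → R1=38
XOR R2, 20 → R2=10^20=30
AND R2, R1 → R2=30&38=6
MUL R2, R1 → R2=6*38=228
XOR R1, R2 → R1=38^228=194
SHL R2, 4 → R2=228<<4=3648
halt.

3648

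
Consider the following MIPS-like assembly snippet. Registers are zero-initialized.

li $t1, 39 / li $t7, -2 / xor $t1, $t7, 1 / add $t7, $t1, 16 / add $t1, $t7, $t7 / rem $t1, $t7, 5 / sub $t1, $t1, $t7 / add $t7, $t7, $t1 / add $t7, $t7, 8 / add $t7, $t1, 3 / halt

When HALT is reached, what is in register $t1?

-15

$t1=39
$t7=-2
$t1=(-2)^1=-1
$t7=(-1)+16=15
$t1=15+15=30
$t1=15%5=0
$t1=0-15=-15
$t7=15+(-15)=0
$t7=0+8=8
$t7=(-15)+3=-12
halt.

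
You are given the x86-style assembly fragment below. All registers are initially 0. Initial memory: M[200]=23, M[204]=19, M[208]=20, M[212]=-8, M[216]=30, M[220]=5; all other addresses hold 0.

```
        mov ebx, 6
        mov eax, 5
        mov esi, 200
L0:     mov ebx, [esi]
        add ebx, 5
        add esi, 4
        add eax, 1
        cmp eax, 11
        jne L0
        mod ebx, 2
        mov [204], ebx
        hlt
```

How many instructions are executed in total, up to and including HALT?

42

ebx=6
eax=5
esi=200
ebx=M[200]=23
ebx=23+5=28
esi=200+4=204
eax=5+1=6
cmp eax, 11  (cmp 6,11)
jne L0: taken
ebx=M[204]=19
ebx=19+5=24
esi=204+4=208
eax=6+1=7
cmp eax, 11  (cmp 7,11)
jne L0: taken
ebx=M[208]=20
ebx=20+5=25
esi=208+4=212
eax=7+1=8
cmp eax, 11  (cmp 8,11)
jne L0: taken
ebx=M[212]=-8
ebx=(-8)+5=-3
esi=212+4=216
eax=8+1=9
cmp eax, 11  (cmp 9,11)
jne L0: taken
ebx=M[216]=30
ebx=30+5=35
esi=216+4=220
eax=9+1=10
cmp eax, 11  (cmp 10,11)
jne L0: taken
ebx=M[220]=5
ebx=5+5=10
esi=220+4=224
eax=10+1=11
cmp eax, 11  (cmp 11,11)
jne L0: not taken
ebx=10%2=0
mov [204], ebx → M[204]=0
halt.
Total executed instructions: 42.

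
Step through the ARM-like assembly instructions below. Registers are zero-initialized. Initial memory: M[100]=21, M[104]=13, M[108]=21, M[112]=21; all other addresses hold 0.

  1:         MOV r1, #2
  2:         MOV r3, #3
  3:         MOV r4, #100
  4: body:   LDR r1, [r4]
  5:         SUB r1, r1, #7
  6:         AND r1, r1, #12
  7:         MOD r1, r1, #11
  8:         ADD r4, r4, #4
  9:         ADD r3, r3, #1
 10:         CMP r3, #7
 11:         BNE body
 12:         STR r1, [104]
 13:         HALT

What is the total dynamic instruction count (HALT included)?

37

r1=2
r3=3
r4=100
r1=M[100]=21
r1=21-7=14
r1=14&12=12
r1=12%11=1
r4=100+4=104
r3=3+1=4
CMP r3, #7  (cmp 4,7)
BNE body: taken
r1=M[104]=13
r1=13-7=6
r1=6&12=4
r1=4%11=4
r4=104+4=108
r3=4+1=5
CMP r3, #7  (cmp 5,7)
BNE body: taken
r1=M[108]=21
r1=21-7=14
r1=14&12=12
r1=12%11=1
r4=108+4=112
r3=5+1=6
CMP r3, #7  (cmp 6,7)
BNE body: taken
r1=M[112]=21
r1=21-7=14
r1=14&12=12
r1=12%11=1
r4=112+4=116
r3=6+1=7
CMP r3, #7  (cmp 7,7)
BNE body: not taken
STR r1, [104] → M[104]=1
halt.
Total executed instructions: 37.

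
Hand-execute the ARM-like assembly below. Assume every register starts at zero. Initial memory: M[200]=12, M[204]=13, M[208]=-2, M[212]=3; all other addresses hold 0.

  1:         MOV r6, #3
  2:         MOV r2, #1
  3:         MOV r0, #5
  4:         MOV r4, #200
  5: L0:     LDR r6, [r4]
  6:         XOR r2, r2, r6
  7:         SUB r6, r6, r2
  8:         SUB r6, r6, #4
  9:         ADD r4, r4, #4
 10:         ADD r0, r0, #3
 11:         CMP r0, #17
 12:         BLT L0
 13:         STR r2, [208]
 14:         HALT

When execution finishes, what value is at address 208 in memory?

-3

MOV r6, #3 → r6=3
MOV r2, #1 → r2=1
MOV r0, #5 → r0=5
MOV r4, #200 → r4=200
LDR r6, [r4] → r6=M[200]=12
XOR r2, r2, r6 → r2=1^12=13
SUB r6, r6, r2 → r6=12-13=-1
SUB r6, r6, #4 → r6=(-1)-4=-5
ADD r4, r4, #4 → r4=200+4=204
ADD r0, r0, #3 → r0=5+3=8
CMP r0, #17  (cmp 8,17)
BLT L0: taken
LDR r6, [r4] → r6=M[204]=13
XOR r2, r2, r6 → r2=13^13=0
SUB r6, r6, r2 → r6=13-0=13
SUB r6, r6, #4 → r6=13-4=9
ADD r4, r4, #4 → r4=204+4=208
ADD r0, r0, #3 → r0=8+3=11
CMP r0, #17  (cmp 11,17)
BLT L0: taken
LDR r6, [r4] → r6=M[208]=-2
XOR r2, r2, r6 → r2=0^(-2)=-2
SUB r6, r6, r2 → r6=(-2)-(-2)=0
SUB r6, r6, #4 → r6=0-4=-4
ADD r4, r4, #4 → r4=208+4=212
ADD r0, r0, #3 → r0=11+3=14
CMP r0, #17  (cmp 14,17)
BLT L0: taken
LDR r6, [r4] → r6=M[212]=3
XOR r2, r2, r6 → r2=(-2)^3=-3
SUB r6, r6, r2 → r6=3-(-3)=6
SUB r6, r6, #4 → r6=6-4=2
ADD r4, r4, #4 → r4=212+4=216
ADD r0, r0, #3 → r0=14+3=17
CMP r0, #17  (cmp 17,17)
BLT L0: not taken
STR r2, [208] → M[208]=-3
halt.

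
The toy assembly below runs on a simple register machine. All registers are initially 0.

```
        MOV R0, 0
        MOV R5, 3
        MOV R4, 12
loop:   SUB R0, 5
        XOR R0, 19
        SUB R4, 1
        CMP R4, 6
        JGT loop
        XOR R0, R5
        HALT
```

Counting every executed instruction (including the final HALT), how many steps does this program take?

MOV R0, 0 → R0=0
MOV R5, 3 → R5=3
MOV R4, 12 → R4=12
SUB R0, 5 → R0=0-5=-5
XOR R0, 19 → R0=(-5)^19=-24
SUB R4, 1 → R4=12-1=11
CMP R4, 6  (cmp 11,6)
JGT loop: taken
SUB R0, 5 → R0=(-24)-5=-29
XOR R0, 19 → R0=(-29)^19=-16
SUB R4, 1 → R4=11-1=10
CMP R4, 6  (cmp 10,6)
JGT loop: taken
SUB R0, 5 → R0=(-16)-5=-21
XOR R0, 19 → R0=(-21)^19=-8
SUB R4, 1 → R4=10-1=9
CMP R4, 6  (cmp 9,6)
JGT loop: taken
SUB R0, 5 → R0=(-8)-5=-13
XOR R0, 19 → R0=(-13)^19=-32
SUB R4, 1 → R4=9-1=8
CMP R4, 6  (cmp 8,6)
JGT loop: taken
SUB R0, 5 → R0=(-32)-5=-37
XOR R0, 19 → R0=(-37)^19=-56
SUB R4, 1 → R4=8-1=7
CMP R4, 6  (cmp 7,6)
JGT loop: taken
SUB R0, 5 → R0=(-56)-5=-61
XOR R0, 19 → R0=(-61)^19=-48
SUB R4, 1 → R4=7-1=6
CMP R4, 6  (cmp 6,6)
JGT loop: not taken
XOR R0, R5 → R0=(-48)^3=-45
halt.
Total executed instructions: 35.

35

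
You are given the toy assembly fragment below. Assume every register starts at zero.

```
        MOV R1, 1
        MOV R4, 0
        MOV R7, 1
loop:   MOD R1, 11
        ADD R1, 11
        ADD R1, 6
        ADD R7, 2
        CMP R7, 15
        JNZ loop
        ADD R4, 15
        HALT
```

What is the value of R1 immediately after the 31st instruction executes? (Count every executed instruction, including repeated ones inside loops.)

20

after MOV R1, 1: R1=1
after MOV R4, 0: R4=0
after MOV R7, 1: R7=1
after MOD R1, 11: R1=1%11=1
after ADD R1, 11: R1=1+11=12
after ADD R1, 6: R1=12+6=18
after ADD R7, 2: R7=1+2=3
CMP R7, 15  (cmp 3,15)
JNZ loop: taken
after MOD R1, 11: R1=18%11=7
after ADD R1, 11: R1=7+11=18
after ADD R1, 6: R1=18+6=24
after ADD R7, 2: R7=3+2=5
CMP R7, 15  (cmp 5,15)
JNZ loop: taken
after MOD R1, 11: R1=24%11=2
after ADD R1, 11: R1=2+11=13
after ADD R1, 6: R1=13+6=19
after ADD R7, 2: R7=5+2=7
CMP R7, 15  (cmp 7,15)
JNZ loop: taken
after MOD R1, 11: R1=19%11=8
after ADD R1, 11: R1=8+11=19
after ADD R1, 6: R1=19+6=25
after ADD R7, 2: R7=7+2=9
CMP R7, 15  (cmp 9,15)
JNZ loop: taken
after MOD R1, 11: R1=25%11=3
after ADD R1, 11: R1=3+11=14
after ADD R1, 6: R1=14+6=20
after ADD R7, 2: R7=9+2=11
After step 31: R1 = 20.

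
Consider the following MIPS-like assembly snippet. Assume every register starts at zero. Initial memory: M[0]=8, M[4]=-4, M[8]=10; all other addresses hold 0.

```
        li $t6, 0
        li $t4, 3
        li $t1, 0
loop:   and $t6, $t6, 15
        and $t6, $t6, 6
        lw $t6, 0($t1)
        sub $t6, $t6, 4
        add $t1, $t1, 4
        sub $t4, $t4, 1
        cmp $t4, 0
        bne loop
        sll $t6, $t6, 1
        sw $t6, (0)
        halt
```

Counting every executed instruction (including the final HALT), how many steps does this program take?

30

li $t6, 0 → $t6=0
li $t4, 3 → $t4=3
li $t1, 0 → $t1=0
and $t6, $t6, 15 → $t6=0&15=0
and $t6, $t6, 6 → $t6=0&6=0
lw $t6, 0($t1) → $t6=M[0]=8
sub $t6, $t6, 4 → $t6=8-4=4
add $t1, $t1, 4 → $t1=0+4=4
sub $t4, $t4, 1 → $t4=3-1=2
cmp $t4, 0  (cmp 2,0)
bne loop: taken
and $t6, $t6, 15 → $t6=4&15=4
and $t6, $t6, 6 → $t6=4&6=4
lw $t6, 0($t1) → $t6=M[4]=-4
sub $t6, $t6, 4 → $t6=(-4)-4=-8
add $t1, $t1, 4 → $t1=4+4=8
sub $t4, $t4, 1 → $t4=2-1=1
cmp $t4, 0  (cmp 1,0)
bne loop: taken
and $t6, $t6, 15 → $t6=(-8)&15=8
and $t6, $t6, 6 → $t6=8&6=0
lw $t6, 0($t1) → $t6=M[8]=10
sub $t6, $t6, 4 → $t6=10-4=6
add $t1, $t1, 4 → $t1=8+4=12
sub $t4, $t4, 1 → $t4=1-1=0
cmp $t4, 0  (cmp 0,0)
bne loop: not taken
sll $t6, $t6, 1 → $t6=6<<1=12
sw $t6, (0) → M[0]=12
halt.
Total executed instructions: 30.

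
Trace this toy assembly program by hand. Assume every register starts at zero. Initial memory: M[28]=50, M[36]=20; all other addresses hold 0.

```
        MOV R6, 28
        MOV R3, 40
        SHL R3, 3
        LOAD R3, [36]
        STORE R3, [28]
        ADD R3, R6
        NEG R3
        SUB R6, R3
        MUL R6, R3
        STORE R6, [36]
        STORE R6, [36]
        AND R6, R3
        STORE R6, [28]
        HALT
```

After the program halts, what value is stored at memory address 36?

R6=28
R3=40
R3=40<<3=320
R3=M[36]=20
STORE R3, [28] → M[28]=20
R3=20+28=48
R3=-(48)=-48
R6=28-(-48)=76
R6=76*(-48)=-3648
STORE R6, [36] → M[36]=-3648
STORE R6, [36] → M[36]=-3648
R6=(-3648)&(-48)=-3648
STORE R6, [28] → M[28]=-3648
halt.

-3648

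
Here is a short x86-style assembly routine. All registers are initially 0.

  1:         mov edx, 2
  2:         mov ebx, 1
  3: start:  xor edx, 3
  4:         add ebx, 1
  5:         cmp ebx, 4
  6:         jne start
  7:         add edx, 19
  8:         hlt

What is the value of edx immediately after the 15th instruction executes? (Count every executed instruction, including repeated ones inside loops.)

mov edx, 2 → edx=2
mov ebx, 1 → ebx=1
xor edx, 3 → edx=2^3=1
add ebx, 1 → ebx=1+1=2
cmp ebx, 4  (cmp 2,4)
jne start: taken
xor edx, 3 → edx=1^3=2
add ebx, 1 → ebx=2+1=3
cmp ebx, 4  (cmp 3,4)
jne start: taken
xor edx, 3 → edx=2^3=1
add ebx, 1 → ebx=3+1=4
cmp ebx, 4  (cmp 4,4)
jne start: not taken
add edx, 19 → edx=1+19=20
After step 15: edx = 20.

20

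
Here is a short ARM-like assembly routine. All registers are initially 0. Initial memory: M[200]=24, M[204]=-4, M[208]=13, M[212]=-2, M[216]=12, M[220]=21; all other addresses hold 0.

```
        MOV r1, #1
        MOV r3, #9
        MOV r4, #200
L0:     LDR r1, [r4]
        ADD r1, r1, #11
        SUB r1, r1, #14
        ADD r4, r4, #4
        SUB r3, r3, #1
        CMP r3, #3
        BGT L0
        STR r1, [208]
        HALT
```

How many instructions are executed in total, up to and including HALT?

47

MOV r1, #1 → r1=1
MOV r3, #9 → r3=9
MOV r4, #200 → r4=200
LDR r1, [r4] → r1=M[200]=24
ADD r1, r1, #11 → r1=24+11=35
SUB r1, r1, #14 → r1=35-14=21
ADD r4, r4, #4 → r4=200+4=204
SUB r3, r3, #1 → r3=9-1=8
CMP r3, #3  (cmp 8,3)
BGT L0: taken
LDR r1, [r4] → r1=M[204]=-4
ADD r1, r1, #11 → r1=(-4)+11=7
SUB r1, r1, #14 → r1=7-14=-7
ADD r4, r4, #4 → r4=204+4=208
SUB r3, r3, #1 → r3=8-1=7
CMP r3, #3  (cmp 7,3)
BGT L0: taken
LDR r1, [r4] → r1=M[208]=13
ADD r1, r1, #11 → r1=13+11=24
SUB r1, r1, #14 → r1=24-14=10
ADD r4, r4, #4 → r4=208+4=212
SUB r3, r3, #1 → r3=7-1=6
CMP r3, #3  (cmp 6,3)
BGT L0: taken
LDR r1, [r4] → r1=M[212]=-2
ADD r1, r1, #11 → r1=(-2)+11=9
SUB r1, r1, #14 → r1=9-14=-5
ADD r4, r4, #4 → r4=212+4=216
SUB r3, r3, #1 → r3=6-1=5
CMP r3, #3  (cmp 5,3)
BGT L0: taken
LDR r1, [r4] → r1=M[216]=12
ADD r1, r1, #11 → r1=12+11=23
SUB r1, r1, #14 → r1=23-14=9
ADD r4, r4, #4 → r4=216+4=220
SUB r3, r3, #1 → r3=5-1=4
CMP r3, #3  (cmp 4,3)
BGT L0: taken
LDR r1, [r4] → r1=M[220]=21
ADD r1, r1, #11 → r1=21+11=32
SUB r1, r1, #14 → r1=32-14=18
ADD r4, r4, #4 → r4=220+4=224
SUB r3, r3, #1 → r3=4-1=3
CMP r3, #3  (cmp 3,3)
BGT L0: not taken
STR r1, [208] → M[208]=18
halt.
Total executed instructions: 47.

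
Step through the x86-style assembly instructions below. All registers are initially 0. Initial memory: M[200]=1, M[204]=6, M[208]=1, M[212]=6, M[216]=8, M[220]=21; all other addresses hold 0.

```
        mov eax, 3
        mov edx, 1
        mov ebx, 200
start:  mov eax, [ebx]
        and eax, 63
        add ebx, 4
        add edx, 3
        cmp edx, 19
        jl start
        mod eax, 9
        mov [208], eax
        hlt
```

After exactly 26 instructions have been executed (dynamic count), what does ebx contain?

216

eax=3
edx=1
ebx=200
eax=M[200]=1
eax=1&63=1
ebx=200+4=204
edx=1+3=4
cmp edx, 19  (cmp 4,19)
jl start: taken
eax=M[204]=6
eax=6&63=6
ebx=204+4=208
edx=4+3=7
cmp edx, 19  (cmp 7,19)
jl start: taken
eax=M[208]=1
eax=1&63=1
ebx=208+4=212
edx=7+3=10
cmp edx, 19  (cmp 10,19)
jl start: taken
eax=M[212]=6
eax=6&63=6
ebx=212+4=216
edx=10+3=13
cmp edx, 19  (cmp 13,19)
After step 26: ebx = 216.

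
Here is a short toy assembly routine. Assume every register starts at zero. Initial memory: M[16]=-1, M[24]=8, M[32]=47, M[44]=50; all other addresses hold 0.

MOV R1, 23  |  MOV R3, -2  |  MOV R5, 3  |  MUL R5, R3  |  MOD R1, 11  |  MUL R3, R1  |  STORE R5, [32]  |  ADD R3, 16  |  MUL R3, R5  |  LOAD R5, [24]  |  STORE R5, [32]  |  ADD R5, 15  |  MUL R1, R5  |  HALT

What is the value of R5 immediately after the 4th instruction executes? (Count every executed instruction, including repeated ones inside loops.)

-6

MOV R1, 23 → R1=23
MOV R3, -2 → R3=-2
MOV R5, 3 → R5=3
MUL R5, R3 → R5=3*(-2)=-6
After step 4: R5 = -6.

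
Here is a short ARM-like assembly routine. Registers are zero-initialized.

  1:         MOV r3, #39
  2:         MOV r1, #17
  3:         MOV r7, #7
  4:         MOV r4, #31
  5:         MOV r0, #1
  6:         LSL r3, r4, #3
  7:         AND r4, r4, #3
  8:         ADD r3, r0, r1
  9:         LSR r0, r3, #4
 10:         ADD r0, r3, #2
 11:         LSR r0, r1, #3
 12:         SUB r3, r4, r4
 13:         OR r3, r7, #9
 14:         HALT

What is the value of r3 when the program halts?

15

after MOV r3, #39: r3=39
after MOV r1, #17: r1=17
after MOV r7, #7: r7=7
after MOV r4, #31: r4=31
after MOV r0, #1: r0=1
after LSL r3, r4, #3: r3=31<<3=248
after AND r4, r4, #3: r4=31&3=3
after ADD r3, r0, r1: r3=1+17=18
after LSR r0, r3, #4: r0=18>>4=1
after ADD r0, r3, #2: r0=18+2=20
after LSR r0, r1, #3: r0=17>>3=2
after SUB r3, r4, r4: r3=3-3=0
after OR r3, r7, #9: r3=7|9=15
halt.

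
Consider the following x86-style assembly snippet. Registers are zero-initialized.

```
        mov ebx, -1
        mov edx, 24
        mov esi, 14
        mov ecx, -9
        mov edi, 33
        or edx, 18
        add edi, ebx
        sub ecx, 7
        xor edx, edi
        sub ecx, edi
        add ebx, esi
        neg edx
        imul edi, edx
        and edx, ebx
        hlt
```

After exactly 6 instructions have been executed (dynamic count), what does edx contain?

after mov ebx, -1: ebx=-1
after mov edx, 24: edx=24
after mov esi, 14: esi=14
after mov ecx, -9: ecx=-9
after mov edi, 33: edi=33
after or edx, 18: edx=24|18=26
After step 6: edx = 26.

26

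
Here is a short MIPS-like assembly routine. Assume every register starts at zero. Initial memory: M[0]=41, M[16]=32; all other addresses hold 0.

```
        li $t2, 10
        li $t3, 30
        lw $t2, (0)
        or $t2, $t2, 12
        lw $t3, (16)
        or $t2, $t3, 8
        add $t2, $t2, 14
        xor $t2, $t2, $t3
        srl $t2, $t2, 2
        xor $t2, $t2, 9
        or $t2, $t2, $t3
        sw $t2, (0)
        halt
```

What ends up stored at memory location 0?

$t2=10
$t3=30
$t2=M[0]=41
$t2=41|12=45
$t3=M[16]=32
$t2=32|8=40
$t2=40+14=54
$t2=54^32=22
$t2=22>>2=5
$t2=5^9=12
$t2=12|32=44
sw $t2, (0) → M[0]=44
halt.

44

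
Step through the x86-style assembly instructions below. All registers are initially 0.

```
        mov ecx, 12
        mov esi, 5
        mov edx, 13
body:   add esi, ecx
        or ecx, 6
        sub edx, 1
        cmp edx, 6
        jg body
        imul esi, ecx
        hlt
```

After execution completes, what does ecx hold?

14

after mov ecx, 12: ecx=12
after mov esi, 5: esi=5
after mov edx, 13: edx=13
after add esi, ecx: esi=5+12=17
after or ecx, 6: ecx=12|6=14
after sub edx, 1: edx=13-1=12
cmp edx, 6  (cmp 12,6)
jg body: taken
after add esi, ecx: esi=17+14=31
after or ecx, 6: ecx=14|6=14
after sub edx, 1: edx=12-1=11
cmp edx, 6  (cmp 11,6)
jg body: taken
after add esi, ecx: esi=31+14=45
after or ecx, 6: ecx=14|6=14
after sub edx, 1: edx=11-1=10
cmp edx, 6  (cmp 10,6)
jg body: taken
after add esi, ecx: esi=45+14=59
after or ecx, 6: ecx=14|6=14
after sub edx, 1: edx=10-1=9
cmp edx, 6  (cmp 9,6)
jg body: taken
after add esi, ecx: esi=59+14=73
after or ecx, 6: ecx=14|6=14
after sub edx, 1: edx=9-1=8
cmp edx, 6  (cmp 8,6)
jg body: taken
after add esi, ecx: esi=73+14=87
after or ecx, 6: ecx=14|6=14
after sub edx, 1: edx=8-1=7
cmp edx, 6  (cmp 7,6)
jg body: taken
after add esi, ecx: esi=87+14=101
after or ecx, 6: ecx=14|6=14
after sub edx, 1: edx=7-1=6
cmp edx, 6  (cmp 6,6)
jg body: not taken
after imul esi, ecx: esi=101*14=1414
halt.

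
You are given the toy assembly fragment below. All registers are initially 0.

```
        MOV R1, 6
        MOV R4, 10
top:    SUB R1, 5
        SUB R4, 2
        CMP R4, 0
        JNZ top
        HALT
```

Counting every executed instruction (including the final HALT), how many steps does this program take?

R1=6
R4=10
R1=6-5=1
R4=10-2=8
CMP R4, 0  (cmp 8,0)
JNZ top: taken
R1=1-5=-4
R4=8-2=6
CMP R4, 0  (cmp 6,0)
JNZ top: taken
R1=(-4)-5=-9
R4=6-2=4
CMP R4, 0  (cmp 4,0)
JNZ top: taken
R1=(-9)-5=-14
R4=4-2=2
CMP R4, 0  (cmp 2,0)
JNZ top: taken
R1=(-14)-5=-19
R4=2-2=0
CMP R4, 0  (cmp 0,0)
JNZ top: not taken
halt.
Total executed instructions: 23.

23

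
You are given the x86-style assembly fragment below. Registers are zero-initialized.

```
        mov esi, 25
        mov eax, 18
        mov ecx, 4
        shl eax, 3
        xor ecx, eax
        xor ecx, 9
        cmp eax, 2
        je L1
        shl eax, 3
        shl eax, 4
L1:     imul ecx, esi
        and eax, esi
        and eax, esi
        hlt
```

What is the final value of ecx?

mov esi, 25 → esi=25
mov eax, 18 → eax=18
mov ecx, 4 → ecx=4
shl eax, 3 → eax=18<<3=144
xor ecx, eax → ecx=4^144=148
xor ecx, 9 → ecx=148^9=157
cmp eax, 2  (cmp 144,2)
je L1: not taken
shl eax, 3 → eax=144<<3=1152
shl eax, 4 → eax=1152<<4=18432
imul ecx, esi → ecx=157*25=3925
and eax, esi → eax=18432&25=0
and eax, esi → eax=0&25=0
halt.

3925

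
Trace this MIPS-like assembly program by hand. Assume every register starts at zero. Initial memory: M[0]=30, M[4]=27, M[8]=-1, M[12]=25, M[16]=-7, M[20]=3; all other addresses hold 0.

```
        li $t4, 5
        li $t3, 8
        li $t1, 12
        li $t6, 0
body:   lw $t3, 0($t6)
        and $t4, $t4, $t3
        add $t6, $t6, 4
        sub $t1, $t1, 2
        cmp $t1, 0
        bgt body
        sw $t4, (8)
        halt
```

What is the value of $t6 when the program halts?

li $t4, 5 → $t4=5
li $t3, 8 → $t3=8
li $t1, 12 → $t1=12
li $t6, 0 → $t6=0
lw $t3, 0($t6) → $t3=M[0]=30
and $t4, $t4, $t3 → $t4=5&30=4
add $t6, $t6, 4 → $t6=0+4=4
sub $t1, $t1, 2 → $t1=12-2=10
cmp $t1, 0  (cmp 10,0)
bgt body: taken
lw $t3, 0($t6) → $t3=M[4]=27
and $t4, $t4, $t3 → $t4=4&27=0
add $t6, $t6, 4 → $t6=4+4=8
sub $t1, $t1, 2 → $t1=10-2=8
cmp $t1, 0  (cmp 8,0)
bgt body: taken
lw $t3, 0($t6) → $t3=M[8]=-1
and $t4, $t4, $t3 → $t4=0&(-1)=0
add $t6, $t6, 4 → $t6=8+4=12
sub $t1, $t1, 2 → $t1=8-2=6
cmp $t1, 0  (cmp 6,0)
bgt body: taken
lw $t3, 0($t6) → $t3=M[12]=25
and $t4, $t4, $t3 → $t4=0&25=0
add $t6, $t6, 4 → $t6=12+4=16
sub $t1, $t1, 2 → $t1=6-2=4
cmp $t1, 0  (cmp 4,0)
bgt body: taken
lw $t3, 0($t6) → $t3=M[16]=-7
and $t4, $t4, $t3 → $t4=0&(-7)=0
add $t6, $t6, 4 → $t6=16+4=20
sub $t1, $t1, 2 → $t1=4-2=2
cmp $t1, 0  (cmp 2,0)
bgt body: taken
lw $t3, 0($t6) → $t3=M[20]=3
and $t4, $t4, $t3 → $t4=0&3=0
add $t6, $t6, 4 → $t6=20+4=24
sub $t1, $t1, 2 → $t1=2-2=0
cmp $t1, 0  (cmp 0,0)
bgt body: not taken
sw $t4, (8) → M[8]=0
halt.

24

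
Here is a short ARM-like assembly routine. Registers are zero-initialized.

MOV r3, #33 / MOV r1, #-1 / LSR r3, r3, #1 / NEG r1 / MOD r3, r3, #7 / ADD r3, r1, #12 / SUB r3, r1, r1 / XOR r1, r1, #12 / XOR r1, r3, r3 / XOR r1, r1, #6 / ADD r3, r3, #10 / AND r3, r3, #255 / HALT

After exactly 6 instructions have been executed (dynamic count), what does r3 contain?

after MOV r3, #33: r3=33
after MOV r1, #-1: r1=-1
after LSR r3, r3, #1: r3=33>>1=16
after NEG r1: r1=-(-1)=1
after MOD r3, r3, #7: r3=16%7=2
after ADD r3, r1, #12: r3=1+12=13
After step 6: r3 = 13.

13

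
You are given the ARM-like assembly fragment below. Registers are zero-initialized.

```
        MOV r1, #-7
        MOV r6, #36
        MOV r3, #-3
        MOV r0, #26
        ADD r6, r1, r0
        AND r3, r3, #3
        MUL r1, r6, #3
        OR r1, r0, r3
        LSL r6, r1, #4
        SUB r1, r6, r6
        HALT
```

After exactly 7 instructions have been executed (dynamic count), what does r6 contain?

after MOV r1, #-7: r1=-7
after MOV r6, #36: r6=36
after MOV r3, #-3: r3=-3
after MOV r0, #26: r0=26
after ADD r6, r1, r0: r6=(-7)+26=19
after AND r3, r3, #3: r3=(-3)&3=1
after MUL r1, r6, #3: r1=19*3=57
After step 7: r6 = 19.

19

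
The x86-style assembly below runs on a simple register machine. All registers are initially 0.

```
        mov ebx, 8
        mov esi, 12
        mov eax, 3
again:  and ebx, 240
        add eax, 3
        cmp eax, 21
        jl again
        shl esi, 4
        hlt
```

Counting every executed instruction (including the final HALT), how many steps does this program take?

29

ebx=8
esi=12
eax=3
ebx=8&240=0
eax=3+3=6
cmp eax, 21  (cmp 6,21)
jl again: taken
ebx=0&240=0
eax=6+3=9
cmp eax, 21  (cmp 9,21)
jl again: taken
ebx=0&240=0
eax=9+3=12
cmp eax, 21  (cmp 12,21)
jl again: taken
ebx=0&240=0
eax=12+3=15
cmp eax, 21  (cmp 15,21)
jl again: taken
ebx=0&240=0
eax=15+3=18
cmp eax, 21  (cmp 18,21)
jl again: taken
ebx=0&240=0
eax=18+3=21
cmp eax, 21  (cmp 21,21)
jl again: not taken
esi=12<<4=192
halt.
Total executed instructions: 29.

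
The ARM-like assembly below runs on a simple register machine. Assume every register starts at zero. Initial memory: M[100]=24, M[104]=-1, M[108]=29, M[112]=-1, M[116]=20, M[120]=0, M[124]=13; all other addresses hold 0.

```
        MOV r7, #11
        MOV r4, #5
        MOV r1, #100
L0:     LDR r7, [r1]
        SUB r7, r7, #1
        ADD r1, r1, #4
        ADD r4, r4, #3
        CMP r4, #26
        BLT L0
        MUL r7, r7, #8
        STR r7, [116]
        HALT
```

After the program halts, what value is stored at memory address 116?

96

after MOV r7, #11: r7=11
after MOV r4, #5: r4=5
after MOV r1, #100: r1=100
after LDR r7, [r1]: r7=M[100]=24
after SUB r7, r7, #1: r7=24-1=23
after ADD r1, r1, #4: r1=100+4=104
after ADD r4, r4, #3: r4=5+3=8
CMP r4, #26  (cmp 8,26)
BLT L0: taken
after LDR r7, [r1]: r7=M[104]=-1
after SUB r7, r7, #1: r7=(-1)-1=-2
after ADD r1, r1, #4: r1=104+4=108
after ADD r4, r4, #3: r4=8+3=11
CMP r4, #26  (cmp 11,26)
BLT L0: taken
after LDR r7, [r1]: r7=M[108]=29
after SUB r7, r7, #1: r7=29-1=28
after ADD r1, r1, #4: r1=108+4=112
after ADD r4, r4, #3: r4=11+3=14
CMP r4, #26  (cmp 14,26)
BLT L0: taken
after LDR r7, [r1]: r7=M[112]=-1
after SUB r7, r7, #1: r7=(-1)-1=-2
after ADD r1, r1, #4: r1=112+4=116
after ADD r4, r4, #3: r4=14+3=17
CMP r4, #26  (cmp 17,26)
BLT L0: taken
after LDR r7, [r1]: r7=M[116]=20
after SUB r7, r7, #1: r7=20-1=19
after ADD r1, r1, #4: r1=116+4=120
after ADD r4, r4, #3: r4=17+3=20
CMP r4, #26  (cmp 20,26)
BLT L0: taken
after LDR r7, [r1]: r7=M[120]=0
after SUB r7, r7, #1: r7=0-1=-1
after ADD r1, r1, #4: r1=120+4=124
after ADD r4, r4, #3: r4=20+3=23
CMP r4, #26  (cmp 23,26)
BLT L0: taken
after LDR r7, [r1]: r7=M[124]=13
after SUB r7, r7, #1: r7=13-1=12
after ADD r1, r1, #4: r1=124+4=128
after ADD r4, r4, #3: r4=23+3=26
CMP r4, #26  (cmp 26,26)
BLT L0: not taken
after MUL r7, r7, #8: r7=12*8=96
STR r7, [116] → M[116]=96
halt.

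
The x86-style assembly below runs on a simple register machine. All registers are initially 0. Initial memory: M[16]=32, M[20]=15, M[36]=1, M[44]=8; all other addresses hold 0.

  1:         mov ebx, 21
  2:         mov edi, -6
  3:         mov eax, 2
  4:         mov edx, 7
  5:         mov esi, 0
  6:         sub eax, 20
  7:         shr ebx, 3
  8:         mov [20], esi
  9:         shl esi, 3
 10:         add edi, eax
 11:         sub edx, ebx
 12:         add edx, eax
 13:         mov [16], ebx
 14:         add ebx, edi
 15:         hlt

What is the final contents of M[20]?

mov ebx, 21 → ebx=21
mov edi, -6 → edi=-6
mov eax, 2 → eax=2
mov edx, 7 → edx=7
mov esi, 0 → esi=0
sub eax, 20 → eax=2-20=-18
shr ebx, 3 → ebx=21>>3=2
mov [20], esi → M[20]=0
shl esi, 3 → esi=0<<3=0
add edi, eax → edi=(-6)+(-18)=-24
sub edx, ebx → edx=7-2=5
add edx, eax → edx=5+(-18)=-13
mov [16], ebx → M[16]=2
add ebx, edi → ebx=2+(-24)=-22
halt.

0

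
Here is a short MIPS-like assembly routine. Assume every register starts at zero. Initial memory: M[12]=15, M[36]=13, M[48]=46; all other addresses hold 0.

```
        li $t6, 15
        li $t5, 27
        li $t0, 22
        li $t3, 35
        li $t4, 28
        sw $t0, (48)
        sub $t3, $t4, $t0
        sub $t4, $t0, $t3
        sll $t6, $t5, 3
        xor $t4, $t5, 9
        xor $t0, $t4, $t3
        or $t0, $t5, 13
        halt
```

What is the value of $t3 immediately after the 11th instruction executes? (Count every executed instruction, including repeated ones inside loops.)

after li $t6, 15: $t6=15
after li $t5, 27: $t5=27
after li $t0, 22: $t0=22
after li $t3, 35: $t3=35
after li $t4, 28: $t4=28
sw $t0, (48) → M[48]=22
after sub $t3, $t4, $t0: $t3=28-22=6
after sub $t4, $t0, $t3: $t4=22-6=16
after sll $t6, $t5, 3: $t6=27<<3=216
after xor $t4, $t5, 9: $t4=27^9=18
after xor $t0, $t4, $t3: $t0=18^6=20
After step 11: $t3 = 6.

6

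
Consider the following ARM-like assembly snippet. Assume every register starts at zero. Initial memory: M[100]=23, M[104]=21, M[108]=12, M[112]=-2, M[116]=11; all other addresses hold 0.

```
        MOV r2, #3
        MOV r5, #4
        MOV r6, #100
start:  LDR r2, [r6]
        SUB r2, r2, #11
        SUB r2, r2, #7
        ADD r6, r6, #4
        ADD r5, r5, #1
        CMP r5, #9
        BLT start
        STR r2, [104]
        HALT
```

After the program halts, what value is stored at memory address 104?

r2=3
r5=4
r6=100
r2=M[100]=23
r2=23-11=12
r2=12-7=5
r6=100+4=104
r5=4+1=5
CMP r5, #9  (cmp 5,9)
BLT start: taken
r2=M[104]=21
r2=21-11=10
r2=10-7=3
r6=104+4=108
r5=5+1=6
CMP r5, #9  (cmp 6,9)
BLT start: taken
r2=M[108]=12
r2=12-11=1
r2=1-7=-6
r6=108+4=112
r5=6+1=7
CMP r5, #9  (cmp 7,9)
BLT start: taken
r2=M[112]=-2
r2=(-2)-11=-13
r2=(-13)-7=-20
r6=112+4=116
r5=7+1=8
CMP r5, #9  (cmp 8,9)
BLT start: taken
r2=M[116]=11
r2=11-11=0
r2=0-7=-7
r6=116+4=120
r5=8+1=9
CMP r5, #9  (cmp 9,9)
BLT start: not taken
STR r2, [104] → M[104]=-7
halt.

-7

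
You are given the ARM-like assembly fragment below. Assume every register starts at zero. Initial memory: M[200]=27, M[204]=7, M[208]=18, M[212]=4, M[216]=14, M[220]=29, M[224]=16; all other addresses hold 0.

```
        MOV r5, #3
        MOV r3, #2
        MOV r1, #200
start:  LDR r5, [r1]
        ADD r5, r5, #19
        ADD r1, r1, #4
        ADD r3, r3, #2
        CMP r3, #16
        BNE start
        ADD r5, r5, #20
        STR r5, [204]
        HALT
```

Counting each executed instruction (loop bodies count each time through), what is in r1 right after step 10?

after MOV r5, #3: r5=3
after MOV r3, #2: r3=2
after MOV r1, #200: r1=200
after LDR r5, [r1]: r5=M[200]=27
after ADD r5, r5, #19: r5=27+19=46
after ADD r1, r1, #4: r1=200+4=204
after ADD r3, r3, #2: r3=2+2=4
CMP r3, #16  (cmp 4,16)
BNE start: taken
after LDR r5, [r1]: r5=M[204]=7
After step 10: r1 = 204.

204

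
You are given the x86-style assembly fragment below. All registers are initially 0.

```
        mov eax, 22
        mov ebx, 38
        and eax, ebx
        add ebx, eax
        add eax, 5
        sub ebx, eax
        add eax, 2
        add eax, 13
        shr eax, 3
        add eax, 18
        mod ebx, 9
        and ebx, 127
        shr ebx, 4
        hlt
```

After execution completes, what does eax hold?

21

after mov eax, 22: eax=22
after mov ebx, 38: ebx=38
after and eax, ebx: eax=22&38=6
after add ebx, eax: ebx=38+6=44
after add eax, 5: eax=6+5=11
after sub ebx, eax: ebx=44-11=33
after add eax, 2: eax=11+2=13
after add eax, 13: eax=13+13=26
after shr eax, 3: eax=26>>3=3
after add eax, 18: eax=3+18=21
after mod ebx, 9: ebx=33%9=6
after and ebx, 127: ebx=6&127=6
after shr ebx, 4: ebx=6>>4=0
halt.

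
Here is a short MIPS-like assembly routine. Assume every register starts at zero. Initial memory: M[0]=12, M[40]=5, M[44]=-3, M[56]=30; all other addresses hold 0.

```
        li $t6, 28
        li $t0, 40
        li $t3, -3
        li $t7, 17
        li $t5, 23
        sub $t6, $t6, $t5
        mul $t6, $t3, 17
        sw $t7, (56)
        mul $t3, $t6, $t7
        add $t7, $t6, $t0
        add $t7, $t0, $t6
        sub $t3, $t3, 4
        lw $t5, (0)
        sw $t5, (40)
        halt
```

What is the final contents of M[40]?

12

li $t6, 28 → $t6=28
li $t0, 40 → $t0=40
li $t3, -3 → $t3=-3
li $t7, 17 → $t7=17
li $t5, 23 → $t5=23
sub $t6, $t6, $t5 → $t6=28-23=5
mul $t6, $t3, 17 → $t6=(-3)*17=-51
sw $t7, (56) → M[56]=17
mul $t3, $t6, $t7 → $t3=(-51)*17=-867
add $t7, $t6, $t0 → $t7=(-51)+40=-11
add $t7, $t0, $t6 → $t7=40+(-51)=-11
sub $t3, $t3, 4 → $t3=(-867)-4=-871
lw $t5, (0) → $t5=M[0]=12
sw $t5, (40) → M[40]=12
halt.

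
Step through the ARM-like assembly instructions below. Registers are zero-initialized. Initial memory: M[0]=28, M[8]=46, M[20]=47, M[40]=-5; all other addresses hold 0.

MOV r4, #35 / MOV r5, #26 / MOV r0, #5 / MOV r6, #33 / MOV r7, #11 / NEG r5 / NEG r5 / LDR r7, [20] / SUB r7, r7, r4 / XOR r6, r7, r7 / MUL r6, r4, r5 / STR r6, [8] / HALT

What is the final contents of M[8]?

MOV r4, #35 → r4=35
MOV r5, #26 → r5=26
MOV r0, #5 → r0=5
MOV r6, #33 → r6=33
MOV r7, #11 → r7=11
NEG r5 → r5=-(26)=-26
NEG r5 → r5=-(-26)=26
LDR r7, [20] → r7=M[20]=47
SUB r7, r7, r4 → r7=47-35=12
XOR r6, r7, r7 → r6=12^12=0
MUL r6, r4, r5 → r6=35*26=910
STR r6, [8] → M[8]=910
halt.

910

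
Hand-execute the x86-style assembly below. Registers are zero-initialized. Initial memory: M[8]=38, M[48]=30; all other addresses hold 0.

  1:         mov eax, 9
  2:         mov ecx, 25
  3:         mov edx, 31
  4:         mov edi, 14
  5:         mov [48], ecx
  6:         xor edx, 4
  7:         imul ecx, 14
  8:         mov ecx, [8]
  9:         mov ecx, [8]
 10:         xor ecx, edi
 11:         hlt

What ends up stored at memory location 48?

25

eax=9
ecx=25
edx=31
edi=14
mov [48], ecx → M[48]=25
edx=31^4=27
ecx=25*14=350
ecx=M[8]=38
ecx=M[8]=38
ecx=38^14=40
halt.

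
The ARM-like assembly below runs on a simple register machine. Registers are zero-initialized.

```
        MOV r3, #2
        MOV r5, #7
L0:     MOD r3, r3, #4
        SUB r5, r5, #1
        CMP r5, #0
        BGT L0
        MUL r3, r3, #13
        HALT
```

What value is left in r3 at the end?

r3=2
r5=7
r3=2%4=2
r5=7-1=6
CMP r5, #0  (cmp 6,0)
BGT L0: taken
r3=2%4=2
r5=6-1=5
CMP r5, #0  (cmp 5,0)
BGT L0: taken
r3=2%4=2
r5=5-1=4
CMP r5, #0  (cmp 4,0)
BGT L0: taken
r3=2%4=2
r5=4-1=3
CMP r5, #0  (cmp 3,0)
BGT L0: taken
r3=2%4=2
r5=3-1=2
CMP r5, #0  (cmp 2,0)
BGT L0: taken
r3=2%4=2
r5=2-1=1
CMP r5, #0  (cmp 1,0)
BGT L0: taken
r3=2%4=2
r5=1-1=0
CMP r5, #0  (cmp 0,0)
BGT L0: not taken
r3=2*13=26
halt.

26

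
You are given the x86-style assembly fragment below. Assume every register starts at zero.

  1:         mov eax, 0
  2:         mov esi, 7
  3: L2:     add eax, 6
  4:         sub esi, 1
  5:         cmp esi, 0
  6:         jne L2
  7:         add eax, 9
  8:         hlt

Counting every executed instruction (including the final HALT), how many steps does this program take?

32

mov eax, 0 → eax=0
mov esi, 7 → esi=7
add eax, 6 → eax=0+6=6
sub esi, 1 → esi=7-1=6
cmp esi, 0  (cmp 6,0)
jne L2: taken
add eax, 6 → eax=6+6=12
sub esi, 1 → esi=6-1=5
cmp esi, 0  (cmp 5,0)
jne L2: taken
add eax, 6 → eax=12+6=18
sub esi, 1 → esi=5-1=4
cmp esi, 0  (cmp 4,0)
jne L2: taken
add eax, 6 → eax=18+6=24
sub esi, 1 → esi=4-1=3
cmp esi, 0  (cmp 3,0)
jne L2: taken
add eax, 6 → eax=24+6=30
sub esi, 1 → esi=3-1=2
cmp esi, 0  (cmp 2,0)
jne L2: taken
add eax, 6 → eax=30+6=36
sub esi, 1 → esi=2-1=1
cmp esi, 0  (cmp 1,0)
jne L2: taken
add eax, 6 → eax=36+6=42
sub esi, 1 → esi=1-1=0
cmp esi, 0  (cmp 0,0)
jne L2: not taken
add eax, 9 → eax=42+9=51
halt.
Total executed instructions: 32.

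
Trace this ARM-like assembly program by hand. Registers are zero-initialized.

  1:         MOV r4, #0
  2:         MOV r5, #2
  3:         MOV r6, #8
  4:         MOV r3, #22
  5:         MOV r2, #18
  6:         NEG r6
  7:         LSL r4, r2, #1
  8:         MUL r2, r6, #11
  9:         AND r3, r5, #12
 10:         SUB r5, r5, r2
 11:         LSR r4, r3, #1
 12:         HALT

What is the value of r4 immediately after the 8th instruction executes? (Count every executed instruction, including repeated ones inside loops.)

after MOV r4, #0: r4=0
after MOV r5, #2: r5=2
after MOV r6, #8: r6=8
after MOV r3, #22: r3=22
after MOV r2, #18: r2=18
after NEG r6: r6=-(8)=-8
after LSL r4, r2, #1: r4=18<<1=36
after MUL r2, r6, #11: r2=(-8)*11=-88
After step 8: r4 = 36.

36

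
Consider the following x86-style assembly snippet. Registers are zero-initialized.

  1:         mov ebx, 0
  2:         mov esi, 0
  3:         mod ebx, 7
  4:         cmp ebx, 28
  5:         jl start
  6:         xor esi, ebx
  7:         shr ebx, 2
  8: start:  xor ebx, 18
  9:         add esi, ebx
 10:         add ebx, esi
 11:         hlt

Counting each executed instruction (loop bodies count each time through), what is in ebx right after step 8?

ebx=0
esi=0
ebx=0%7=0
cmp ebx, 28  (cmp 0,28)
jl start: taken
ebx=0^18=18
esi=0+18=18
ebx=18+18=36
After step 8: ebx = 36.

36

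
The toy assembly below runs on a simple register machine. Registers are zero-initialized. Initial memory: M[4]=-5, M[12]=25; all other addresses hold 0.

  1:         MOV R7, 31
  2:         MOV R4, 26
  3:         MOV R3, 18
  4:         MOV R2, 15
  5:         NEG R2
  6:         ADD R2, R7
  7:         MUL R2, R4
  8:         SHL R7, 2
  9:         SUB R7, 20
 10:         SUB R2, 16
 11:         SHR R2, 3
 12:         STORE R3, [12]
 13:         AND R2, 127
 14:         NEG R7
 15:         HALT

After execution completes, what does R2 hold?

after MOV R7, 31: R7=31
after MOV R4, 26: R4=26
after MOV R3, 18: R3=18
after MOV R2, 15: R2=15
after NEG R2: R2=-(15)=-15
after ADD R2, R7: R2=(-15)+31=16
after MUL R2, R4: R2=16*26=416
after SHL R7, 2: R7=31<<2=124
after SUB R7, 20: R7=124-20=104
after SUB R2, 16: R2=416-16=400
after SHR R2, 3: R2=400>>3=50
STORE R3, [12] → M[12]=18
after AND R2, 127: R2=50&127=50
after NEG R7: R7=-(104)=-104
halt.

50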